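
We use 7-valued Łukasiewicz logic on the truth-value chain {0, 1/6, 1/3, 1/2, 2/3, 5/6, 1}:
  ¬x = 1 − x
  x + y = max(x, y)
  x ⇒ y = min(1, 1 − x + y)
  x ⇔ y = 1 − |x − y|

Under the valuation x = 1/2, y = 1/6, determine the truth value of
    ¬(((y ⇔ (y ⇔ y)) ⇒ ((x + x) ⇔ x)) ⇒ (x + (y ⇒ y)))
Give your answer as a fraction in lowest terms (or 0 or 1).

0

y ⇔ y = 1/6 ⇔ 1/6 = 1
y ⇔ (y ⇔ y) = 1/6 ⇔ 1 = 1/6
x + x = 1/2 + 1/2 = 1/2
(x + x) ⇔ x = 1/2 ⇔ 1/2 = 1
(y ⇔ (y ⇔ y)) ⇒ ((x + x) ⇔ x) = 1/6 ⇒ 1 = 1
y ⇒ y = 1/6 ⇒ 1/6 = 1
x + (y ⇒ y) = 1/2 + 1 = 1
((y ⇔ (y ⇔ y)) ⇒ ((x + x) ⇔ x)) ⇒ (x + (y ⇒ y)) = 1 ⇒ 1 = 1
¬(((y ⇔ (y ⇔ y)) ⇒ ((x + x) ⇔ x)) ⇒ (x + (y ⇒ y))) = ¬1 = 0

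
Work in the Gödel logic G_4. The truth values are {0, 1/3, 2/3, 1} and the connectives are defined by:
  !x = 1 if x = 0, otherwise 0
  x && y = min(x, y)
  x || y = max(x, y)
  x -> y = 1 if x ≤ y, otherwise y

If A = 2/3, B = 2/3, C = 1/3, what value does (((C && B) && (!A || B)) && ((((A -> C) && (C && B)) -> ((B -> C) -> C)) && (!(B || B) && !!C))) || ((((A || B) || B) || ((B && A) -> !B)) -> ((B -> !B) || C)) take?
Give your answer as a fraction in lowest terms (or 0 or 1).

C && B = 1/3 && 2/3 = 1/3
!A = !2/3 = 0
!A || B = 0 || 2/3 = 2/3
(C && B) && (!A || B) = 1/3 && 2/3 = 1/3
A -> C = 2/3 -> 1/3 = 1/3
C && B = 1/3 && 2/3 = 1/3
(A -> C) && (C && B) = 1/3 && 1/3 = 1/3
B -> C = 2/3 -> 1/3 = 1/3
(B -> C) -> C = 1/3 -> 1/3 = 1
((A -> C) && (C && B)) -> ((B -> C) -> C) = 1/3 -> 1 = 1
B || B = 2/3 || 2/3 = 2/3
!(B || B) = !2/3 = 0
!C = !1/3 = 0
!!C = !0 = 1
!(B || B) && !!C = 0 && 1 = 0
(((A -> C) && (C && B)) -> ((B -> C) -> C)) && (!(B || B) && !!C) = 1 && 0 = 0
((C && B) && (!A || B)) && ((((A -> C) && (C && B)) -> ((B -> C) -> C)) && (!(B || B) && !!C)) = 1/3 && 0 = 0
A || B = 2/3 || 2/3 = 2/3
(A || B) || B = 2/3 || 2/3 = 2/3
B && A = 2/3 && 2/3 = 2/3
!B = !2/3 = 0
(B && A) -> !B = 2/3 -> 0 = 0
((A || B) || B) || ((B && A) -> !B) = 2/3 || 0 = 2/3
!B = !2/3 = 0
B -> !B = 2/3 -> 0 = 0
(B -> !B) || C = 0 || 1/3 = 1/3
(((A || B) || B) || ((B && A) -> !B)) -> ((B -> !B) || C) = 2/3 -> 1/3 = 1/3
(((C && B) && (!A || B)) && ((((A -> C) && (C && B)) -> ((B -> C) -> C)) && (!(B || B) && !!C))) || ((((A || B) || B) || ((B && A) -> !B)) -> ((B -> !B) || C)) = 0 || 1/3 = 1/3

1/3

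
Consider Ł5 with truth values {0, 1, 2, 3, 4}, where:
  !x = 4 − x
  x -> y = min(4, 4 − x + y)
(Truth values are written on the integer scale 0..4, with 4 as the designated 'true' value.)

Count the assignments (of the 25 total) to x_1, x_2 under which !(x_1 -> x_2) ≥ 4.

1

value 4: 1 assignment (counts)
value 3: 2 assignments
value 2: 3 assignments
value 1: 4 assignments
value 0: 15 assignments
So 1 of the 25 assignments meets the threshold.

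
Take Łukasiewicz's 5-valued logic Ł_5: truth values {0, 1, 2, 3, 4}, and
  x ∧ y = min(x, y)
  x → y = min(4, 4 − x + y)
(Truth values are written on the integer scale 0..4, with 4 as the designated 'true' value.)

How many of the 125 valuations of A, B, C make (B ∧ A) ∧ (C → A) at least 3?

20

value 4: 5 assignments (counts)
value 3: 15 assignments (counts)
value 2: 25 assignments
value 1: 35 assignments
value 0: 45 assignments
So 20 of the 125 assignments meet the threshold.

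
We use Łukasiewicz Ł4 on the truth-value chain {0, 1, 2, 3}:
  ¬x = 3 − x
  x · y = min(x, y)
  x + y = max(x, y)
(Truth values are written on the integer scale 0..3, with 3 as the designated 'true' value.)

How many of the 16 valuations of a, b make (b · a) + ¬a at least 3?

5

a = 0, b = 0 ↦ 3  ≥
a = 0, b = 1 ↦ 3  ≥
a = 0, b = 2 ↦ 3  ≥
a = 0, b = 3 ↦ 3  ≥
a = 1, b = 0 ↦ 2  <
a = 1, b = 1 ↦ 2  <
a = 1, b = 2 ↦ 2  <
a = 1, b = 3 ↦ 2  <
a = 2, b = 0 ↦ 1  <
a = 2, b = 1 ↦ 1  <
a = 2, b = 2 ↦ 2  <
a = 2, b = 3 ↦ 2  <
a = 3, b = 0 ↦ 0  <
a = 3, b = 1 ↦ 1  <
a = 3, b = 2 ↦ 2  <
a = 3, b = 3 ↦ 3  ≥
So 5 of the 16 assignments meet the threshold.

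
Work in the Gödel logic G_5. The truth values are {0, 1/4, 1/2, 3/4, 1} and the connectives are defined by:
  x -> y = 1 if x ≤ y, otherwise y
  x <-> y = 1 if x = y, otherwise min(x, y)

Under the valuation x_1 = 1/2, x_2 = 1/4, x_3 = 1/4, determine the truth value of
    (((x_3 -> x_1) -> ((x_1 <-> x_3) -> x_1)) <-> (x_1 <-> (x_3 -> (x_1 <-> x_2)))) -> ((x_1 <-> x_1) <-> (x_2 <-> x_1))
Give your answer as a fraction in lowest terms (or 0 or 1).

x_3 -> x_1 = 1/4 -> 1/2 = 1
x_1 <-> x_3 = 1/2 <-> 1/4 = 1/4
(x_1 <-> x_3) -> x_1 = 1/4 -> 1/2 = 1
(x_3 -> x_1) -> ((x_1 <-> x_3) -> x_1) = 1 -> 1 = 1
x_1 <-> x_2 = 1/2 <-> 1/4 = 1/4
x_3 -> (x_1 <-> x_2) = 1/4 -> 1/4 = 1
x_1 <-> (x_3 -> (x_1 <-> x_2)) = 1/2 <-> 1 = 1/2
((x_3 -> x_1) -> ((x_1 <-> x_3) -> x_1)) <-> (x_1 <-> (x_3 -> (x_1 <-> x_2))) = 1 <-> 1/2 = 1/2
x_1 <-> x_1 = 1/2 <-> 1/2 = 1
x_2 <-> x_1 = 1/4 <-> 1/2 = 1/4
(x_1 <-> x_1) <-> (x_2 <-> x_1) = 1 <-> 1/4 = 1/4
(((x_3 -> x_1) -> ((x_1 <-> x_3) -> x_1)) <-> (x_1 <-> (x_3 -> (x_1 <-> x_2)))) -> ((x_1 <-> x_1) <-> (x_2 <-> x_1)) = 1/2 -> 1/4 = 1/4

1/4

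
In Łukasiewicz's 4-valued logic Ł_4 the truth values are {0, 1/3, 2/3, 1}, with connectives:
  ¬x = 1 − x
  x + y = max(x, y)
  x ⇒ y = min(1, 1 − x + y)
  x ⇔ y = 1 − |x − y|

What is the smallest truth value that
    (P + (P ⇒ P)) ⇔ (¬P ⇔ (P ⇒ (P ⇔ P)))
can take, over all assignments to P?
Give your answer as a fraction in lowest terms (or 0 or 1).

Take P = 1:
P ⇒ P = 1 ⇒ 1 = 1
P + (P ⇒ P) = 1 + 1 = 1
¬P = ¬1 = 0
P ⇔ P = 1 ⇔ 1 = 1
P ⇒ (P ⇔ P) = 1 ⇒ 1 = 1
¬P ⇔ (P ⇒ (P ⇔ P)) = 0 ⇔ 1 = 0
(P + (P ⇒ P)) ⇔ (¬P ⇔ (P ⇒ (P ⇔ P))) = 1 ⇔ 0 = 0
No assignment yields a value below 0, so this is the minimum.

0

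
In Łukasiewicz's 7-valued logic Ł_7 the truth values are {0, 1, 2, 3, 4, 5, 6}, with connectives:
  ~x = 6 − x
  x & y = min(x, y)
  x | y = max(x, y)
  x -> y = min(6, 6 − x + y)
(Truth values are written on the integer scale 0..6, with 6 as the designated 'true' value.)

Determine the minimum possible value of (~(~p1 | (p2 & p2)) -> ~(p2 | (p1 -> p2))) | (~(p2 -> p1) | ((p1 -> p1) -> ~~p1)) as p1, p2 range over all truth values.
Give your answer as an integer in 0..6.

Take p1 = 3, p2 = 3:
~p1 = ~3 = 3
p2 & p2 = 3 & 3 = 3
~p1 | (p2 & p2) = 3 | 3 = 3
~(~p1 | (p2 & p2)) = ~3 = 3
p1 -> p2 = 3 -> 3 = 6
p2 | (p1 -> p2) = 3 | 6 = 6
~(p2 | (p1 -> p2)) = ~6 = 0
~(~p1 | (p2 & p2)) -> ~(p2 | (p1 -> p2)) = 3 -> 0 = 3
p2 -> p1 = 3 -> 3 = 6
~(p2 -> p1) = ~6 = 0
p1 -> p1 = 3 -> 3 = 6
~p1 = ~3 = 3
~~p1 = ~3 = 3
(p1 -> p1) -> ~~p1 = 6 -> 3 = 3
~(p2 -> p1) | ((p1 -> p1) -> ~~p1) = 0 | 3 = 3
(~(~p1 | (p2 & p2)) -> ~(p2 | (p1 -> p2))) | (~(p2 -> p1) | ((p1 -> p1) -> ~~p1)) = 3 | 3 = 3
No assignment yields a value below 3, so this is the minimum.

3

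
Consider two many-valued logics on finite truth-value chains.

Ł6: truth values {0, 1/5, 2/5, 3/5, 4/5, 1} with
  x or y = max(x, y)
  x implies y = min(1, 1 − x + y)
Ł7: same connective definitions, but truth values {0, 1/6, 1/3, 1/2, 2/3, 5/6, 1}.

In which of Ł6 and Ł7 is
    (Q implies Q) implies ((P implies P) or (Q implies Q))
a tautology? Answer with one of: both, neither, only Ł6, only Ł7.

In Ł6: every assignment gives 1 — tautology.
In Ł7: every assignment gives 1 — tautology.

both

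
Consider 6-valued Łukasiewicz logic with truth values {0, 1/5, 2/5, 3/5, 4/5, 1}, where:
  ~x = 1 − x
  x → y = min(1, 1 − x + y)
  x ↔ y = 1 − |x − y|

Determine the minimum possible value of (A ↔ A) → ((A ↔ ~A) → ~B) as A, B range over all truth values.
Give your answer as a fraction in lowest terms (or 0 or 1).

Take A = 2/5, B = 1:
A ↔ A = 2/5 ↔ 2/5 = 1
~A = ~2/5 = 3/5
A ↔ ~A = 2/5 ↔ 3/5 = 4/5
~B = ~1 = 0
(A ↔ ~A) → ~B = 4/5 → 0 = 1/5
(A ↔ A) → ((A ↔ ~A) → ~B) = 1 → 1/5 = 1/5
No assignment yields a value below 1/5, so this is the minimum.

1/5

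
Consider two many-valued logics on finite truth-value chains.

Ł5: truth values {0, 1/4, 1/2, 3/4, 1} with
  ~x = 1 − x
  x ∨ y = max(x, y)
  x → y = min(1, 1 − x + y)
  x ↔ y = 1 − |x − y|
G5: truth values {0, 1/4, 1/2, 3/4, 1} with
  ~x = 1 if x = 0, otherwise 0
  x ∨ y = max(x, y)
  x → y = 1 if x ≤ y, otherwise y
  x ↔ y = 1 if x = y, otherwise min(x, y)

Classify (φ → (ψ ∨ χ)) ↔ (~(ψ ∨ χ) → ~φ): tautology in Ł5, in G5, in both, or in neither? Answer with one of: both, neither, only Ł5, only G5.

In Ł5: every assignment gives 1 — tautology.
In G5: at φ = 1/2, ψ = 0, χ = 1/4 the value is 1/4 — not a tautology.

only Ł5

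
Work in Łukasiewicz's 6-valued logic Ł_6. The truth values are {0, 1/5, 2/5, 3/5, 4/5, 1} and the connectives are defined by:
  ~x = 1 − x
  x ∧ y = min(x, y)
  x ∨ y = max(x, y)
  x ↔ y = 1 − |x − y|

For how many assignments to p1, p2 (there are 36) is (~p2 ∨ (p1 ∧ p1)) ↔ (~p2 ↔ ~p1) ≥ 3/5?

31

value 1: 13 assignments (counts)
value 4/5: 12 assignments (counts)
value 3/5: 6 assignments (counts)
value 2/5: 2 assignments
value 1/5: 2 assignments
value 0: 1 assignment
So 31 of the 36 assignments meet the threshold.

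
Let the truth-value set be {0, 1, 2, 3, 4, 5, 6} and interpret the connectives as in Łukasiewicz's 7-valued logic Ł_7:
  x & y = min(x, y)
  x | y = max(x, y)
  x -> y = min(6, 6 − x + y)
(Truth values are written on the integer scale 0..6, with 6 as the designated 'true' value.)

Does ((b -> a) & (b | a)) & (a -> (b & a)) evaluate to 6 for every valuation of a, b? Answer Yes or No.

No

Counterexample: take a = 0, b = 0.
b -> a = 0 -> 0 = 6
b | a = 0 | 0 = 0
(b -> a) & (b | a) = 6 & 0 = 0
b & a = 0 & 0 = 0
a -> (b & a) = 0 -> 0 = 6
((b -> a) & (b | a)) & (a -> (b & a)) = 0 & 6 = 0
This gives 0 ≠ 6.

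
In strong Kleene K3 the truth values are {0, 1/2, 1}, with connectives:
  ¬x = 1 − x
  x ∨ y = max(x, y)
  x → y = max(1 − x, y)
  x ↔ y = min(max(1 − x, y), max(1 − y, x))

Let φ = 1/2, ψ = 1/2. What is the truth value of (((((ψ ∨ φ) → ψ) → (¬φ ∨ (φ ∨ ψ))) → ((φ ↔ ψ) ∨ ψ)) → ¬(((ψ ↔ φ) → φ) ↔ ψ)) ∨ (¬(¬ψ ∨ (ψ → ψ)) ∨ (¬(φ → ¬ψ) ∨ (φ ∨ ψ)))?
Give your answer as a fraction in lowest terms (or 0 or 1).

ψ ∨ φ = 1/2 ∨ 1/2 = 1/2
(ψ ∨ φ) → ψ = 1/2 → 1/2 = 1/2
¬φ = ¬1/2 = 1/2
φ ∨ ψ = 1/2 ∨ 1/2 = 1/2
¬φ ∨ (φ ∨ ψ) = 1/2 ∨ 1/2 = 1/2
((ψ ∨ φ) → ψ) → (¬φ ∨ (φ ∨ ψ)) = 1/2 → 1/2 = 1/2
φ ↔ ψ = 1/2 ↔ 1/2 = 1/2
(φ ↔ ψ) ∨ ψ = 1/2 ∨ 1/2 = 1/2
(((ψ ∨ φ) → ψ) → (¬φ ∨ (φ ∨ ψ))) → ((φ ↔ ψ) ∨ ψ) = 1/2 → 1/2 = 1/2
ψ ↔ φ = 1/2 ↔ 1/2 = 1/2
(ψ ↔ φ) → φ = 1/2 → 1/2 = 1/2
((ψ ↔ φ) → φ) ↔ ψ = 1/2 ↔ 1/2 = 1/2
¬(((ψ ↔ φ) → φ) ↔ ψ) = ¬1/2 = 1/2
((((ψ ∨ φ) → ψ) → (¬φ ∨ (φ ∨ ψ))) → ((φ ↔ ψ) ∨ ψ)) → ¬(((ψ ↔ φ) → φ) ↔ ψ) = 1/2 → 1/2 = 1/2
¬ψ = ¬1/2 = 1/2
ψ → ψ = 1/2 → 1/2 = 1/2
¬ψ ∨ (ψ → ψ) = 1/2 ∨ 1/2 = 1/2
¬(¬ψ ∨ (ψ → ψ)) = ¬1/2 = 1/2
¬ψ = ¬1/2 = 1/2
φ → ¬ψ = 1/2 → 1/2 = 1/2
¬(φ → ¬ψ) = ¬1/2 = 1/2
φ ∨ ψ = 1/2 ∨ 1/2 = 1/2
¬(φ → ¬ψ) ∨ (φ ∨ ψ) = 1/2 ∨ 1/2 = 1/2
¬(¬ψ ∨ (ψ → ψ)) ∨ (¬(φ → ¬ψ) ∨ (φ ∨ ψ)) = 1/2 ∨ 1/2 = 1/2
(((((ψ ∨ φ) → ψ) → (¬φ ∨ (φ ∨ ψ))) → ((φ ↔ ψ) ∨ ψ)) → ¬(((ψ ↔ φ) → φ) ↔ ψ)) ∨ (¬(¬ψ ∨ (ψ → ψ)) ∨ (¬(φ → ¬ψ) ∨ (φ ∨ ψ))) = 1/2 ∨ 1/2 = 1/2

1/2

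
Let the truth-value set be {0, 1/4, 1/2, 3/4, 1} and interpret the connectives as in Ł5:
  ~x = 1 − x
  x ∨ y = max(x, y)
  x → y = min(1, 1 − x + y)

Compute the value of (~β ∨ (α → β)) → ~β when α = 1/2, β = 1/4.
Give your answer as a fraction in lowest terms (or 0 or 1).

~β = ~1/4 = 3/4
α → β = 1/2 → 1/4 = 3/4
~β ∨ (α → β) = 3/4 ∨ 3/4 = 3/4
~β = ~1/4 = 3/4
(~β ∨ (α → β)) → ~β = 3/4 → 3/4 = 1

1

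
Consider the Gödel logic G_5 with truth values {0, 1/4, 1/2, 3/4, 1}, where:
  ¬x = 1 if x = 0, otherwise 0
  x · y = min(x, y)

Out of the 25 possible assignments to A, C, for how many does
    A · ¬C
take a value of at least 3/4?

2

value 1: 1 assignment (counts)
value 3/4: 1 assignment (counts)
value 1/2: 1 assignment
value 1/4: 1 assignment
value 0: 21 assignments
So 2 of the 25 assignments meet the threshold.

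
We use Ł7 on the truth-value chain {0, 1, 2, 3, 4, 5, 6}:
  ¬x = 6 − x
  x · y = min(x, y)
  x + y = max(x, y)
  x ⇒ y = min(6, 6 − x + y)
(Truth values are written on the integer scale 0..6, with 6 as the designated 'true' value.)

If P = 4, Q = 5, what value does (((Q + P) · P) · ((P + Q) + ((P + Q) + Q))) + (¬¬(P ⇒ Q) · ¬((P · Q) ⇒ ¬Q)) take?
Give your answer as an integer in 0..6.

Q + P = 5 + 4 = 5
(Q + P) · P = 5 · 4 = 4
P + Q = 4 + 5 = 5
P + Q = 4 + 5 = 5
(P + Q) + Q = 5 + 5 = 5
(P + Q) + ((P + Q) + Q) = 5 + 5 = 5
((Q + P) · P) · ((P + Q) + ((P + Q) + Q)) = 4 · 5 = 4
P ⇒ Q = 4 ⇒ 5 = 6
¬(P ⇒ Q) = ¬6 = 0
¬¬(P ⇒ Q) = ¬0 = 6
P · Q = 4 · 5 = 4
¬Q = ¬5 = 1
(P · Q) ⇒ ¬Q = 4 ⇒ 1 = 3
¬((P · Q) ⇒ ¬Q) = ¬3 = 3
¬¬(P ⇒ Q) · ¬((P · Q) ⇒ ¬Q) = 6 · 3 = 3
(((Q + P) · P) · ((P + Q) + ((P + Q) + Q))) + (¬¬(P ⇒ Q) · ¬((P · Q) ⇒ ¬Q)) = 4 + 3 = 4

4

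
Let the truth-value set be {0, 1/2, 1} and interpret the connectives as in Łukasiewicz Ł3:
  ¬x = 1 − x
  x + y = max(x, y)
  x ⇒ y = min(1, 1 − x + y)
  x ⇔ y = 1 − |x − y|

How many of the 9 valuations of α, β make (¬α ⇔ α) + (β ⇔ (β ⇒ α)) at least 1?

α = 0, β = 0 ↦ 0  <
α = 0, β = 1/2 ↦ 1  ≥
α = 0, β = 1 ↦ 0  <
α = 1/2, β = 0 ↦ 1  ≥
α = 1/2, β = 1/2 ↦ 1  ≥
α = 1/2, β = 1 ↦ 1  ≥
α = 1, β = 0 ↦ 0  <
α = 1, β = 1/2 ↦ 1/2  <
α = 1, β = 1 ↦ 1  ≥
So 5 of the 9 assignments meet the threshold.

5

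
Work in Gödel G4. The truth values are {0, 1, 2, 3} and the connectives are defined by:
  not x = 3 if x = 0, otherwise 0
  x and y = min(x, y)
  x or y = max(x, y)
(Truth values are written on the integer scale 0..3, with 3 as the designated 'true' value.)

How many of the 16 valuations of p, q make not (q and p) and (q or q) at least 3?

1

p = 0, q = 0 ↦ 0  <
p = 0, q = 1 ↦ 1  <
p = 0, q = 2 ↦ 2  <
p = 0, q = 3 ↦ 3  ≥
p = 1, q = 0 ↦ 0  <
p = 1, q = 1 ↦ 0  <
p = 1, q = 2 ↦ 0  <
p = 1, q = 3 ↦ 0  <
p = 2, q = 0 ↦ 0  <
p = 2, q = 1 ↦ 0  <
p = 2, q = 2 ↦ 0  <
p = 2, q = 3 ↦ 0  <
p = 3, q = 0 ↦ 0  <
p = 3, q = 1 ↦ 0  <
p = 3, q = 2 ↦ 0  <
p = 3, q = 3 ↦ 0  <
So 1 of the 16 assignments meets the threshold.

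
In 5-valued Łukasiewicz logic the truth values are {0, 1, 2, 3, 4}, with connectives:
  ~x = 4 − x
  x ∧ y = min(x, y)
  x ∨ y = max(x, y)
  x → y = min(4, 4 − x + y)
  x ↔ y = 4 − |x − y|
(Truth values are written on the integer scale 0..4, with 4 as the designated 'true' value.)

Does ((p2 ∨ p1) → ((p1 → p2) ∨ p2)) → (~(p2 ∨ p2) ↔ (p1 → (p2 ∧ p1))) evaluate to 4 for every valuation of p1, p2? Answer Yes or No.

Counterexample: take p1 = 0, p2 = 1.
p2 ∨ p1 = 1 ∨ 0 = 1
p1 → p2 = 0 → 1 = 4
(p1 → p2) ∨ p2 = 4 ∨ 1 = 4
(p2 ∨ p1) → ((p1 → p2) ∨ p2) = 1 → 4 = 4
p2 ∨ p2 = 1 ∨ 1 = 1
~(p2 ∨ p2) = ~1 = 3
p2 ∧ p1 = 1 ∧ 0 = 0
p1 → (p2 ∧ p1) = 0 → 0 = 4
~(p2 ∨ p2) ↔ (p1 → (p2 ∧ p1)) = 3 ↔ 4 = 3
((p2 ∨ p1) → ((p1 → p2) ∨ p2)) → (~(p2 ∨ p2) ↔ (p1 → (p2 ∧ p1))) = 4 → 3 = 3
This gives 3 ≠ 4.

No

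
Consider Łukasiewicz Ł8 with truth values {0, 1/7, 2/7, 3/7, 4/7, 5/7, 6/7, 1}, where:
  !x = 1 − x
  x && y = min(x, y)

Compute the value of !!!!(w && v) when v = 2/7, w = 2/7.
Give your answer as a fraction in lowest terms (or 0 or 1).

2/7

w && v = 2/7 && 2/7 = 2/7
!(w && v) = !2/7 = 5/7
!!(w && v) = !5/7 = 2/7
!!!(w && v) = !2/7 = 5/7
!!!!(w && v) = !5/7 = 2/7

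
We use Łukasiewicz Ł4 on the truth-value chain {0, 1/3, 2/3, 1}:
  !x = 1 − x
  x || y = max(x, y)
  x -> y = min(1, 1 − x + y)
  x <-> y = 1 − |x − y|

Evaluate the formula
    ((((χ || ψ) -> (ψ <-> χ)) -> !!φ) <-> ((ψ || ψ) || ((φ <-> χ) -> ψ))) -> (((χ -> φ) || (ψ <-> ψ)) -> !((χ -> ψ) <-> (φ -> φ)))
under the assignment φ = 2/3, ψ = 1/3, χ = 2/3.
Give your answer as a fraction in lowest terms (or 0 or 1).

χ || ψ = 2/3 || 1/3 = 2/3
ψ <-> χ = 1/3 <-> 2/3 = 2/3
(χ || ψ) -> (ψ <-> χ) = 2/3 -> 2/3 = 1
!φ = !2/3 = 1/3
!!φ = !1/3 = 2/3
((χ || ψ) -> (ψ <-> χ)) -> !!φ = 1 -> 2/3 = 2/3
ψ || ψ = 1/3 || 1/3 = 1/3
φ <-> χ = 2/3 <-> 2/3 = 1
(φ <-> χ) -> ψ = 1 -> 1/3 = 1/3
(ψ || ψ) || ((φ <-> χ) -> ψ) = 1/3 || 1/3 = 1/3
(((χ || ψ) -> (ψ <-> χ)) -> !!φ) <-> ((ψ || ψ) || ((φ <-> χ) -> ψ)) = 2/3 <-> 1/3 = 2/3
χ -> φ = 2/3 -> 2/3 = 1
ψ <-> ψ = 1/3 <-> 1/3 = 1
(χ -> φ) || (ψ <-> ψ) = 1 || 1 = 1
χ -> ψ = 2/3 -> 1/3 = 2/3
φ -> φ = 2/3 -> 2/3 = 1
(χ -> ψ) <-> (φ -> φ) = 2/3 <-> 1 = 2/3
!((χ -> ψ) <-> (φ -> φ)) = !2/3 = 1/3
((χ -> φ) || (ψ <-> ψ)) -> !((χ -> ψ) <-> (φ -> φ)) = 1 -> 1/3 = 1/3
((((χ || ψ) -> (ψ <-> χ)) -> !!φ) <-> ((ψ || ψ) || ((φ <-> χ) -> ψ))) -> (((χ -> φ) || (ψ <-> ψ)) -> !((χ -> ψ) <-> (φ -> φ))) = 2/3 -> 1/3 = 2/3

2/3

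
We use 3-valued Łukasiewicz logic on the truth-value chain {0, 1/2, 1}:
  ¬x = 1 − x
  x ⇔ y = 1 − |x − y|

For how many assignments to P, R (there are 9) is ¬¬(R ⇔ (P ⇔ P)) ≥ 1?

P = 0, R = 0 ↦ 0  <
P = 0, R = 1/2 ↦ 1/2  <
P = 0, R = 1 ↦ 1  ≥
P = 1/2, R = 0 ↦ 0  <
P = 1/2, R = 1/2 ↦ 1/2  <
P = 1/2, R = 1 ↦ 1  ≥
P = 1, R = 0 ↦ 0  <
P = 1, R = 1/2 ↦ 1/2  <
P = 1, R = 1 ↦ 1  ≥
So 3 of the 9 assignments meet the threshold.

3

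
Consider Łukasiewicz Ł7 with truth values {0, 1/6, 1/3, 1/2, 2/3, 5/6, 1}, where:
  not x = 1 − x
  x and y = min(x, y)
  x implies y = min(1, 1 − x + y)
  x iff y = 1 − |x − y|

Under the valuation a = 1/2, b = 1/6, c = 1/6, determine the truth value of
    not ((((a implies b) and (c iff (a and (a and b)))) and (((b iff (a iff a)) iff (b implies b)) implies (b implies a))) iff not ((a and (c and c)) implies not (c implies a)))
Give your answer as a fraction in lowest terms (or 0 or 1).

a implies b = 1/2 implies 1/6 = 2/3
a and b = 1/2 and 1/6 = 1/6
a and (a and b) = 1/2 and 1/6 = 1/6
c iff (a and (a and b)) = 1/6 iff 1/6 = 1
(a implies b) and (c iff (a and (a and b))) = 2/3 and 1 = 2/3
a iff a = 1/2 iff 1/2 = 1
b iff (a iff a) = 1/6 iff 1 = 1/6
b implies b = 1/6 implies 1/6 = 1
(b iff (a iff a)) iff (b implies b) = 1/6 iff 1 = 1/6
b implies a = 1/6 implies 1/2 = 1
((b iff (a iff a)) iff (b implies b)) implies (b implies a) = 1/6 implies 1 = 1
((a implies b) and (c iff (a and (a and b)))) and (((b iff (a iff a)) iff (b implies b)) implies (b implies a)) = 2/3 and 1 = 2/3
c and c = 1/6 and 1/6 = 1/6
a and (c and c) = 1/2 and 1/6 = 1/6
c implies a = 1/6 implies 1/2 = 1
not (c implies a) = not 1 = 0
(a and (c and c)) implies not (c implies a) = 1/6 implies 0 = 5/6
not ((a and (c and c)) implies not (c implies a)) = not 5/6 = 1/6
(((a implies b) and (c iff (a and (a and b)))) and (((b iff (a iff a)) iff (b implies b)) implies (b implies a))) iff not ((a and (c and c)) implies not (c implies a)) = 2/3 iff 1/6 = 1/2
not ((((a implies b) and (c iff (a and (a and b)))) and (((b iff (a iff a)) iff (b implies b)) implies (b implies a))) iff not ((a and (c and c)) implies not (c implies a))) = not 1/2 = 1/2

1/2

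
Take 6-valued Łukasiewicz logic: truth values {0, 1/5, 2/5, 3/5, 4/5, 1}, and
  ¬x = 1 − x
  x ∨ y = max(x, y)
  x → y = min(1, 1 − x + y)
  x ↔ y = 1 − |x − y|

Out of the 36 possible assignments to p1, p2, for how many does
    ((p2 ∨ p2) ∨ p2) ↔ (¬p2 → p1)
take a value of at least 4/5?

value 1: 11 assignments (counts)
value 4/5: 9 assignments (counts)
value 3/5: 7 assignments
value 2/5: 5 assignments
value 1/5: 3 assignments
value 0: 1 assignment
So 20 of the 36 assignments meet the threshold.

20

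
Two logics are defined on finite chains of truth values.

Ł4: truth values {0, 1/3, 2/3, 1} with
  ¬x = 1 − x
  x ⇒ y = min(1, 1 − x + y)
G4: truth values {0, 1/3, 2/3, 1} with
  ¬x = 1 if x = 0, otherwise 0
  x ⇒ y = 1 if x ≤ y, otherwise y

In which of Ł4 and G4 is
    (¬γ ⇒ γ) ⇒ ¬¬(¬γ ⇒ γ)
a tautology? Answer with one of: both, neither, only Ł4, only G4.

both

In Ł4: every assignment gives 1 — tautology.
In G4: every assignment gives 1 — tautology.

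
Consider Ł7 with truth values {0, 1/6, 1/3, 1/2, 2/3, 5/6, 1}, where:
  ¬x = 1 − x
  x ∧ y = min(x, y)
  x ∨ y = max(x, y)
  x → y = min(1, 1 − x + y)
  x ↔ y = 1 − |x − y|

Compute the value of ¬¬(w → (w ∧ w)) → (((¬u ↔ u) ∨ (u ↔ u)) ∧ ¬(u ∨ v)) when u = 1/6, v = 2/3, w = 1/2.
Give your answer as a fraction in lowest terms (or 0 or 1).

1/3

w ∧ w = 1/2 ∧ 1/2 = 1/2
w → (w ∧ w) = 1/2 → 1/2 = 1
¬(w → (w ∧ w)) = ¬1 = 0
¬¬(w → (w ∧ w)) = ¬0 = 1
¬u = ¬1/6 = 5/6
¬u ↔ u = 5/6 ↔ 1/6 = 1/3
u ↔ u = 1/6 ↔ 1/6 = 1
(¬u ↔ u) ∨ (u ↔ u) = 1/3 ∨ 1 = 1
u ∨ v = 1/6 ∨ 2/3 = 2/3
¬(u ∨ v) = ¬2/3 = 1/3
((¬u ↔ u) ∨ (u ↔ u)) ∧ ¬(u ∨ v) = 1 ∧ 1/3 = 1/3
¬¬(w → (w ∧ w)) → (((¬u ↔ u) ∨ (u ↔ u)) ∧ ¬(u ∨ v)) = 1 → 1/3 = 1/3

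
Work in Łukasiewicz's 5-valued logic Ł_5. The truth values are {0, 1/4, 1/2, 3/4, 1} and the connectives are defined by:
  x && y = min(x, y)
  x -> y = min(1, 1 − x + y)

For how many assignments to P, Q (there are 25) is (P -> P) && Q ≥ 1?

value 1: 5 assignments (counts)
value 3/4: 5 assignments
value 1/2: 5 assignments
value 1/4: 5 assignments
value 0: 5 assignments
So 5 of the 25 assignments meet the threshold.

5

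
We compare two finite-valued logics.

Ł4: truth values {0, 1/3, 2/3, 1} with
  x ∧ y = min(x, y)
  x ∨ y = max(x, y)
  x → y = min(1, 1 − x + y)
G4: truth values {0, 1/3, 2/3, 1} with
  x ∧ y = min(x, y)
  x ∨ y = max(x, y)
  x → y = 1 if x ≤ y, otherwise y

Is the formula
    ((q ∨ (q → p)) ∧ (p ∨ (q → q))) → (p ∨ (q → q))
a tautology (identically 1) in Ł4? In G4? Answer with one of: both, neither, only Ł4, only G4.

In Ł4: every assignment gives 1 — tautology.
In G4: every assignment gives 1 — tautology.

both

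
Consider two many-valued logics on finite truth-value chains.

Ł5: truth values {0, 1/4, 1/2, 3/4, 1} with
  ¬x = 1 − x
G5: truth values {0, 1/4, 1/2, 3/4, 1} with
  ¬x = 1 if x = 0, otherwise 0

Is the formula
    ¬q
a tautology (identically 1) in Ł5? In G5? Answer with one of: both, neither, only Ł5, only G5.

In Ł5: at q = 1/4 the value is 3/4 — not a tautology.
In G5: at q = 1/4 the value is 0 — not a tautology.

neither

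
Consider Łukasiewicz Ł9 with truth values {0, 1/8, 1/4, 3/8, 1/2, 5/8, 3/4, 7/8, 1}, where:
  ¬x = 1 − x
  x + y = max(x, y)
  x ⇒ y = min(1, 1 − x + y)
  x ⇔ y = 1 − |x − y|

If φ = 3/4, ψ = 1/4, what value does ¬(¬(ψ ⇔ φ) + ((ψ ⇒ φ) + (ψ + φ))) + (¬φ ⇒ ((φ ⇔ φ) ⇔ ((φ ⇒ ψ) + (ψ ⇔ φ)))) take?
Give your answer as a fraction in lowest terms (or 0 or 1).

ψ ⇔ φ = 1/4 ⇔ 3/4 = 1/2
¬(ψ ⇔ φ) = ¬1/2 = 1/2
ψ ⇒ φ = 1/4 ⇒ 3/4 = 1
ψ + φ = 1/4 + 3/4 = 3/4
(ψ ⇒ φ) + (ψ + φ) = 1 + 3/4 = 1
¬(ψ ⇔ φ) + ((ψ ⇒ φ) + (ψ + φ)) = 1/2 + 1 = 1
¬(¬(ψ ⇔ φ) + ((ψ ⇒ φ) + (ψ + φ))) = ¬1 = 0
¬φ = ¬3/4 = 1/4
φ ⇔ φ = 3/4 ⇔ 3/4 = 1
φ ⇒ ψ = 3/4 ⇒ 1/4 = 1/2
ψ ⇔ φ = 1/4 ⇔ 3/4 = 1/2
(φ ⇒ ψ) + (ψ ⇔ φ) = 1/2 + 1/2 = 1/2
(φ ⇔ φ) ⇔ ((φ ⇒ ψ) + (ψ ⇔ φ)) = 1 ⇔ 1/2 = 1/2
¬φ ⇒ ((φ ⇔ φ) ⇔ ((φ ⇒ ψ) + (ψ ⇔ φ))) = 1/4 ⇒ 1/2 = 1
¬(¬(ψ ⇔ φ) + ((ψ ⇒ φ) + (ψ + φ))) + (¬φ ⇒ ((φ ⇔ φ) ⇔ ((φ ⇒ ψ) + (ψ ⇔ φ)))) = 0 + 1 = 1

1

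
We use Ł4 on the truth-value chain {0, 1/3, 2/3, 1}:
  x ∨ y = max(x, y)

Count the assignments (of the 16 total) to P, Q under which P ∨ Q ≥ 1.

P = 0, Q = 0 ↦ 0  <
P = 0, Q = 1/3 ↦ 1/3  <
P = 0, Q = 2/3 ↦ 2/3  <
P = 0, Q = 1 ↦ 1  ≥
P = 1/3, Q = 0 ↦ 1/3  <
P = 1/3, Q = 1/3 ↦ 1/3  <
P = 1/3, Q = 2/3 ↦ 2/3  <
P = 1/3, Q = 1 ↦ 1  ≥
P = 2/3, Q = 0 ↦ 2/3  <
P = 2/3, Q = 1/3 ↦ 2/3  <
P = 2/3, Q = 2/3 ↦ 2/3  <
P = 2/3, Q = 1 ↦ 1  ≥
P = 1, Q = 0 ↦ 1  ≥
P = 1, Q = 1/3 ↦ 1  ≥
P = 1, Q = 2/3 ↦ 1  ≥
P = 1, Q = 1 ↦ 1  ≥
So 7 of the 16 assignments meet the threshold.

7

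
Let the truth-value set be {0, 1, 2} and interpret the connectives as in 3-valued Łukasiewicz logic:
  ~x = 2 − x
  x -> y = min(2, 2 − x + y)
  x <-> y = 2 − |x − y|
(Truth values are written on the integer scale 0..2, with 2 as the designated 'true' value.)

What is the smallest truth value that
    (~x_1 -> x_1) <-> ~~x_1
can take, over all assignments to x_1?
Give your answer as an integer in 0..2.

1

Take x_1 = 1:
~x_1 = ~1 = 1
~x_1 -> x_1 = 1 -> 1 = 2
~x_1 = ~1 = 1
~~x_1 = ~1 = 1
(~x_1 -> x_1) <-> ~~x_1 = 2 <-> 1 = 1
No assignment yields a value below 1, so this is the minimum.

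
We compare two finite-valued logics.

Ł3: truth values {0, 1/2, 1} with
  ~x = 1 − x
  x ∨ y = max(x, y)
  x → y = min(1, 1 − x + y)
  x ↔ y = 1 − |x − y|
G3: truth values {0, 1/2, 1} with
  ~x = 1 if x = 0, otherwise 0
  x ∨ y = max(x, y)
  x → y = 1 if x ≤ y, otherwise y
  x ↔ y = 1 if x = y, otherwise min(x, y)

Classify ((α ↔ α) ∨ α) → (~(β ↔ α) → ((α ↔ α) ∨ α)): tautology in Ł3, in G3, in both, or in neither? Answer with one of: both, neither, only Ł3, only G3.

both

In Ł3: every assignment gives 1 — tautology.
In G3: every assignment gives 1 — tautology.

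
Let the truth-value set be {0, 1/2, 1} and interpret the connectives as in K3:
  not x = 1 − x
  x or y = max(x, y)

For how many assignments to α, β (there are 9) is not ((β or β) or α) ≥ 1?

α = 0, β = 0 ↦ 1  ≥
α = 0, β = 1/2 ↦ 1/2  <
α = 0, β = 1 ↦ 0  <
α = 1/2, β = 0 ↦ 1/2  <
α = 1/2, β = 1/2 ↦ 1/2  <
α = 1/2, β = 1 ↦ 0  <
α = 1, β = 0 ↦ 0  <
α = 1, β = 1/2 ↦ 0  <
α = 1, β = 1 ↦ 0  <
So 1 of the 9 assignments meets the threshold.

1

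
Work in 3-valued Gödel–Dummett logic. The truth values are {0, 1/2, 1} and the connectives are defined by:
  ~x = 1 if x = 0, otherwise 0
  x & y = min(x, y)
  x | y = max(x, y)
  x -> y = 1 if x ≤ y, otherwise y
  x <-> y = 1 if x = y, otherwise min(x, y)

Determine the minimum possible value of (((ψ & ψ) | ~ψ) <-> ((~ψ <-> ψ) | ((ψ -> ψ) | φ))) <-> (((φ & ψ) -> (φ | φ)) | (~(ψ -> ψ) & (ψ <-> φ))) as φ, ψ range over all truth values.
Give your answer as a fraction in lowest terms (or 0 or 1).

Take φ = 0, ψ = 1/2:
ψ & ψ = 1/2 & 1/2 = 1/2
~ψ = ~1/2 = 0
(ψ & ψ) | ~ψ = 1/2 | 0 = 1/2
~ψ = ~1/2 = 0
~ψ <-> ψ = 0 <-> 1/2 = 0
ψ -> ψ = 1/2 -> 1/2 = 1
(ψ -> ψ) | φ = 1 | 0 = 1
(~ψ <-> ψ) | ((ψ -> ψ) | φ) = 0 | 1 = 1
((ψ & ψ) | ~ψ) <-> ((~ψ <-> ψ) | ((ψ -> ψ) | φ)) = 1/2 <-> 1 = 1/2
φ & ψ = 0 & 1/2 = 0
φ | φ = 0 | 0 = 0
(φ & ψ) -> (φ | φ) = 0 -> 0 = 1
ψ -> ψ = 1/2 -> 1/2 = 1
~(ψ -> ψ) = ~1 = 0
ψ <-> φ = 1/2 <-> 0 = 0
~(ψ -> ψ) & (ψ <-> φ) = 0 & 0 = 0
((φ & ψ) -> (φ | φ)) | (~(ψ -> ψ) & (ψ <-> φ)) = 1 | 0 = 1
(((ψ & ψ) | ~ψ) <-> ((~ψ <-> ψ) | ((ψ -> ψ) | φ))) <-> (((φ & ψ) -> (φ | φ)) | (~(ψ -> ψ) & (ψ <-> φ))) = 1/2 <-> 1 = 1/2
No assignment yields a value below 1/2, so this is the minimum.

1/2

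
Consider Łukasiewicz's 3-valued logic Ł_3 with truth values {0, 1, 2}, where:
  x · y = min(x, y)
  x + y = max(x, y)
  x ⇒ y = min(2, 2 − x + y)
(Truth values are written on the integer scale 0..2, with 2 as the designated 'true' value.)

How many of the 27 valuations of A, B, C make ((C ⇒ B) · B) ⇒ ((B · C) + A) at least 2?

22

value 2: 22 assignments (counts)
value 1: 4 assignments
value 0: 1 assignment
So 22 of the 27 assignments meet the threshold.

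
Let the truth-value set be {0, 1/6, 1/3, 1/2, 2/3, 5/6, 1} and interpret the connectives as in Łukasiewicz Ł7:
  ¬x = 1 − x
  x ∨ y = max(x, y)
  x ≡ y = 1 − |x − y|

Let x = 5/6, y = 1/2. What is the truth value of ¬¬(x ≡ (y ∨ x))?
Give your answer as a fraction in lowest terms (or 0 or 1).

y ∨ x = 1/2 ∨ 5/6 = 5/6
x ≡ (y ∨ x) = 5/6 ≡ 5/6 = 1
¬(x ≡ (y ∨ x)) = ¬1 = 0
¬¬(x ≡ (y ∨ x)) = ¬0 = 1

1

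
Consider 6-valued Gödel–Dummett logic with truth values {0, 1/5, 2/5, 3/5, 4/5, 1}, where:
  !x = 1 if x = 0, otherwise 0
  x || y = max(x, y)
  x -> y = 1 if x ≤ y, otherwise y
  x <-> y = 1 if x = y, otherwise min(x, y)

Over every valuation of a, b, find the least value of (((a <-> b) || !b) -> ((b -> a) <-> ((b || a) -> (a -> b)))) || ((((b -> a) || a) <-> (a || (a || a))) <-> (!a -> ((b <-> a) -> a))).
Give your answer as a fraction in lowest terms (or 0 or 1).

Take a = 1/5, b = 0:
a <-> b = 1/5 <-> 0 = 0
!b = !0 = 1
(a <-> b) || !b = 0 || 1 = 1
b -> a = 0 -> 1/5 = 1
b || a = 0 || 1/5 = 1/5
a -> b = 1/5 -> 0 = 0
(b || a) -> (a -> b) = 1/5 -> 0 = 0
(b -> a) <-> ((b || a) -> (a -> b)) = 1 <-> 0 = 0
((a <-> b) || !b) -> ((b -> a) <-> ((b || a) -> (a -> b))) = 1 -> 0 = 0
b -> a = 0 -> 1/5 = 1
(b -> a) || a = 1 || 1/5 = 1
a || a = 1/5 || 1/5 = 1/5
a || (a || a) = 1/5 || 1/5 = 1/5
((b -> a) || a) <-> (a || (a || a)) = 1 <-> 1/5 = 1/5
!a = !1/5 = 0
b <-> a = 0 <-> 1/5 = 0
(b <-> a) -> a = 0 -> 1/5 = 1
!a -> ((b <-> a) -> a) = 0 -> 1 = 1
(((b -> a) || a) <-> (a || (a || a))) <-> (!a -> ((b <-> a) -> a)) = 1/5 <-> 1 = 1/5
(((a <-> b) || !b) -> ((b -> a) <-> ((b || a) -> (a -> b)))) || ((((b -> a) || a) <-> (a || (a || a))) <-> (!a -> ((b <-> a) -> a))) = 0 || 1/5 = 1/5
No assignment yields a value below 1/5, so this is the minimum.

1/5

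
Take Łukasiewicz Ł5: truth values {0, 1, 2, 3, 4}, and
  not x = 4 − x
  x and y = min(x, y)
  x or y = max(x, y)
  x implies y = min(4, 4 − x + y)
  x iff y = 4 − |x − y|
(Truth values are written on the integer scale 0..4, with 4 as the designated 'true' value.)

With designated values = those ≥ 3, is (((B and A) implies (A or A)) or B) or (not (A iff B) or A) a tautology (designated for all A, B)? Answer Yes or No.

Yes

At A = 1, B = 4, for instance:
B and A = 4 and 1 = 1
A or A = 1 or 1 = 1
(B and A) implies (A or A) = 1 implies 1 = 4
((B and A) implies (A or A)) or B = 4 or 4 = 4
A iff B = 1 iff 4 = 1
not (A iff B) = not 1 = 3
not (A iff B) or A = 3 or 1 = 3
(((B and A) implies (A or A)) or B) or (not (A iff B) or A) = 4 or 3 = 4
and checking the remaining 24 assignments likewise gives ≥ 3 in every case.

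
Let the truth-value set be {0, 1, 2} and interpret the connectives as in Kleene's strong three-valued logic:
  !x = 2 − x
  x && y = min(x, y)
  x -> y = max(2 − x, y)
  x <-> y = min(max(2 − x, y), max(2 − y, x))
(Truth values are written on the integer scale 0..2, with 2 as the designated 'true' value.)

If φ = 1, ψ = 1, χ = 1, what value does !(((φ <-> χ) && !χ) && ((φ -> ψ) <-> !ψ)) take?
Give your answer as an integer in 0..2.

φ <-> χ = 1 <-> 1 = 1
!χ = !1 = 1
(φ <-> χ) && !χ = 1 && 1 = 1
φ -> ψ = 1 -> 1 = 1
!ψ = !1 = 1
(φ -> ψ) <-> !ψ = 1 <-> 1 = 1
((φ <-> χ) && !χ) && ((φ -> ψ) <-> !ψ) = 1 && 1 = 1
!(((φ <-> χ) && !χ) && ((φ -> ψ) <-> !ψ)) = !1 = 1

1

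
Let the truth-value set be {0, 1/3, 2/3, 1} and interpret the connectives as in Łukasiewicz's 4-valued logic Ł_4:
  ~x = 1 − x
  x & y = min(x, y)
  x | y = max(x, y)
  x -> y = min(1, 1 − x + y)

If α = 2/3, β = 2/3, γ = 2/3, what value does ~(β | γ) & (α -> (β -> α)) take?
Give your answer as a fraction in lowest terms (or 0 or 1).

1/3

β | γ = 2/3 | 2/3 = 2/3
~(β | γ) = ~2/3 = 1/3
β -> α = 2/3 -> 2/3 = 1
α -> (β -> α) = 2/3 -> 1 = 1
~(β | γ) & (α -> (β -> α)) = 1/3 & 1 = 1/3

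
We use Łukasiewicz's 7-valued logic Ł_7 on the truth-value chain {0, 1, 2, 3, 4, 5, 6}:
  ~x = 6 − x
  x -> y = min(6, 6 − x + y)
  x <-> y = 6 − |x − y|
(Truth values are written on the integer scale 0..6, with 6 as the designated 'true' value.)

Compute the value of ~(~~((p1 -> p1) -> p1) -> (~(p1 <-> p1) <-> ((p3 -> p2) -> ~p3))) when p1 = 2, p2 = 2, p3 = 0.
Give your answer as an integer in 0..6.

p1 -> p1 = 2 -> 2 = 6
(p1 -> p1) -> p1 = 6 -> 2 = 2
~((p1 -> p1) -> p1) = ~2 = 4
~~((p1 -> p1) -> p1) = ~4 = 2
p1 <-> p1 = 2 <-> 2 = 6
~(p1 <-> p1) = ~6 = 0
p3 -> p2 = 0 -> 2 = 6
~p3 = ~0 = 6
(p3 -> p2) -> ~p3 = 6 -> 6 = 6
~(p1 <-> p1) <-> ((p3 -> p2) -> ~p3) = 0 <-> 6 = 0
~~((p1 -> p1) -> p1) -> (~(p1 <-> p1) <-> ((p3 -> p2) -> ~p3)) = 2 -> 0 = 4
~(~~((p1 -> p1) -> p1) -> (~(p1 <-> p1) <-> ((p3 -> p2) -> ~p3))) = ~4 = 2

2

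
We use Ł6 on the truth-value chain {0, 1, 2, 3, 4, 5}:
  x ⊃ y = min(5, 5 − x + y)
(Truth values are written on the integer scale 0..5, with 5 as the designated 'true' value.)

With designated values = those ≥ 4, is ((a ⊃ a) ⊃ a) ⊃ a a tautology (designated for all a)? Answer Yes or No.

a = 0 ↦ 5
a = 1 ↦ 5
a = 2 ↦ 5
a = 3 ↦ 5
a = 4 ↦ 5
a = 5 ↦ 5
Every assignment gives a value ≥ 4.

Yes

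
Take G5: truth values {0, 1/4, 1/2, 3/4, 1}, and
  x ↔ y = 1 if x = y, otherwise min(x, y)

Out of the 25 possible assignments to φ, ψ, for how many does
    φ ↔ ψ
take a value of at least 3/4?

value 1: 5 assignments (counts)
value 3/4: 2 assignments (counts)
value 1/2: 4 assignments
value 1/4: 6 assignments
value 0: 8 assignments
So 7 of the 25 assignments meet the threshold.

7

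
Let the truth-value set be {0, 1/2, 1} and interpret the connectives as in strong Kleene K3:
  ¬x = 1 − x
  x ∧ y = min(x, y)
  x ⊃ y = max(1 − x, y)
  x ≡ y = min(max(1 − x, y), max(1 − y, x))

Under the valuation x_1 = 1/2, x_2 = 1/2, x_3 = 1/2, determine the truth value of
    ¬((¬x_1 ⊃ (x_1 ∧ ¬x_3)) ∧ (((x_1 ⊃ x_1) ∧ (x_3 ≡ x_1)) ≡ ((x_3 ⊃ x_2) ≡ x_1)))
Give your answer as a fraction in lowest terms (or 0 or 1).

¬x_1 = ¬1/2 = 1/2
¬x_3 = ¬1/2 = 1/2
x_1 ∧ ¬x_3 = 1/2 ∧ 1/2 = 1/2
¬x_1 ⊃ (x_1 ∧ ¬x_3) = 1/2 ⊃ 1/2 = 1/2
x_1 ⊃ x_1 = 1/2 ⊃ 1/2 = 1/2
x_3 ≡ x_1 = 1/2 ≡ 1/2 = 1/2
(x_1 ⊃ x_1) ∧ (x_3 ≡ x_1) = 1/2 ∧ 1/2 = 1/2
x_3 ⊃ x_2 = 1/2 ⊃ 1/2 = 1/2
(x_3 ⊃ x_2) ≡ x_1 = 1/2 ≡ 1/2 = 1/2
((x_1 ⊃ x_1) ∧ (x_3 ≡ x_1)) ≡ ((x_3 ⊃ x_2) ≡ x_1) = 1/2 ≡ 1/2 = 1/2
(¬x_1 ⊃ (x_1 ∧ ¬x_3)) ∧ (((x_1 ⊃ x_1) ∧ (x_3 ≡ x_1)) ≡ ((x_3 ⊃ x_2) ≡ x_1)) = 1/2 ∧ 1/2 = 1/2
¬((¬x_1 ⊃ (x_1 ∧ ¬x_3)) ∧ (((x_1 ⊃ x_1) ∧ (x_3 ≡ x_1)) ≡ ((x_3 ⊃ x_2) ≡ x_1))) = ¬1/2 = 1/2

1/2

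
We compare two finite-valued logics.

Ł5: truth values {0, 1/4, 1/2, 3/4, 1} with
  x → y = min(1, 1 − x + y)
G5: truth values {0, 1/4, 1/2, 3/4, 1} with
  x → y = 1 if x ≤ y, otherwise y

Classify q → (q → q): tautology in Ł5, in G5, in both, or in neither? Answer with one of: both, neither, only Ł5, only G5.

both

In Ł5: every assignment gives 1 — tautology.
In G5: every assignment gives 1 — tautology.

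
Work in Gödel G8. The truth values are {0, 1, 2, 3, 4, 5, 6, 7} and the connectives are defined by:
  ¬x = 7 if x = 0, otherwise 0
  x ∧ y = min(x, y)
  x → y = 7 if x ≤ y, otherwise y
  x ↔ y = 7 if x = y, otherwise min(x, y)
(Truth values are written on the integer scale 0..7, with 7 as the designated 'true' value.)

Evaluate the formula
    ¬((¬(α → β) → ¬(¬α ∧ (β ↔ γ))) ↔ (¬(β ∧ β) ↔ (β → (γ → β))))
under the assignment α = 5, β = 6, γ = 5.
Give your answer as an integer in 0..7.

α → β = 5 → 6 = 7
¬(α → β) = ¬7 = 0
¬α = ¬5 = 0
β ↔ γ = 6 ↔ 5 = 5
¬α ∧ (β ↔ γ) = 0 ∧ 5 = 0
¬(¬α ∧ (β ↔ γ)) = ¬0 = 7
¬(α → β) → ¬(¬α ∧ (β ↔ γ)) = 0 → 7 = 7
β ∧ β = 6 ∧ 6 = 6
¬(β ∧ β) = ¬6 = 0
γ → β = 5 → 6 = 7
β → (γ → β) = 6 → 7 = 7
¬(β ∧ β) ↔ (β → (γ → β)) = 0 ↔ 7 = 0
(¬(α → β) → ¬(¬α ∧ (β ↔ γ))) ↔ (¬(β ∧ β) ↔ (β → (γ → β))) = 7 ↔ 0 = 0
¬((¬(α → β) → ¬(¬α ∧ (β ↔ γ))) ↔ (¬(β ∧ β) ↔ (β → (γ → β)))) = ¬0 = 7

7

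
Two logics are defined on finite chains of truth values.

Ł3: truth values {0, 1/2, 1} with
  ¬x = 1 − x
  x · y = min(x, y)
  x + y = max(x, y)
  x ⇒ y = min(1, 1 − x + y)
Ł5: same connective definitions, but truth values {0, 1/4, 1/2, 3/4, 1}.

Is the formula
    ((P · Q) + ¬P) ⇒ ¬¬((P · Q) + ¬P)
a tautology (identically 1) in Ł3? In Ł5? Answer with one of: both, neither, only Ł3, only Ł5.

In Ł3: every assignment gives 1 — tautology.
In Ł5: every assignment gives 1 — tautology.

both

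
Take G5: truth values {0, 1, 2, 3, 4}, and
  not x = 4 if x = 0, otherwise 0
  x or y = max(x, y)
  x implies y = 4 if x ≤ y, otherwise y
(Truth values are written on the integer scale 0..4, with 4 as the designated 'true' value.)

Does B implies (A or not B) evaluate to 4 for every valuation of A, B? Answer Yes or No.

Counterexample: take A = 0, B = 1.
not B = not 1 = 0
A or not B = 0 or 0 = 0
B implies (A or not B) = 1 implies 0 = 0
This gives 0 ≠ 4.

No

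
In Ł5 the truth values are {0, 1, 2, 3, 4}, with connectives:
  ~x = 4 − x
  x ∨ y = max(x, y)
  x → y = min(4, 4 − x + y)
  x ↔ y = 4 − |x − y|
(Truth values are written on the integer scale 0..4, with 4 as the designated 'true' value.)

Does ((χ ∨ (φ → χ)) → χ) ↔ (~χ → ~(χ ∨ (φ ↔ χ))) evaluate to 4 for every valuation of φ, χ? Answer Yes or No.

Counterexample: take φ = 0, χ = 1.
φ → χ = 0 → 1 = 4
χ ∨ (φ → χ) = 1 ∨ 4 = 4
(χ ∨ (φ → χ)) → χ = 4 → 1 = 1
~χ = ~1 = 3
φ ↔ χ = 0 ↔ 1 = 3
χ ∨ (φ ↔ χ) = 1 ∨ 3 = 3
~(χ ∨ (φ ↔ χ)) = ~3 = 1
~χ → ~(χ ∨ (φ ↔ χ)) = 3 → 1 = 2
((χ ∨ (φ → χ)) → χ) ↔ (~χ → ~(χ ∨ (φ ↔ χ))) = 1 ↔ 2 = 3
This gives 3 ≠ 4.

No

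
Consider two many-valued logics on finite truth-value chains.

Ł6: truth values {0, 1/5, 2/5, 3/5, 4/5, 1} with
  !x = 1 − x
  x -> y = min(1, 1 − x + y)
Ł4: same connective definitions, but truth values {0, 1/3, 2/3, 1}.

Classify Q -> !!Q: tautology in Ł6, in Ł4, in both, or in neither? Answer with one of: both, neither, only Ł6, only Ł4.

both

In Ł6: every assignment gives 1 — tautology.
In Ł4: every assignment gives 1 — tautology.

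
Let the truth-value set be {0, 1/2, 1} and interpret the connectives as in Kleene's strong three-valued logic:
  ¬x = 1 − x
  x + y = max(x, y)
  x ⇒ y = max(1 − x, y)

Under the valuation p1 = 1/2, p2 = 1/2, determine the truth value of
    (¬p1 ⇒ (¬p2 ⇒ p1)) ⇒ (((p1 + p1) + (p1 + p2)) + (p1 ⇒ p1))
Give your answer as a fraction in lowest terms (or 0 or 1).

¬p1 = ¬1/2 = 1/2
¬p2 = ¬1/2 = 1/2
¬p2 ⇒ p1 = 1/2 ⇒ 1/2 = 1/2
¬p1 ⇒ (¬p2 ⇒ p1) = 1/2 ⇒ 1/2 = 1/2
p1 + p1 = 1/2 + 1/2 = 1/2
p1 + p2 = 1/2 + 1/2 = 1/2
(p1 + p1) + (p1 + p2) = 1/2 + 1/2 = 1/2
p1 ⇒ p1 = 1/2 ⇒ 1/2 = 1/2
((p1 + p1) + (p1 + p2)) + (p1 ⇒ p1) = 1/2 + 1/2 = 1/2
(¬p1 ⇒ (¬p2 ⇒ p1)) ⇒ (((p1 + p1) + (p1 + p2)) + (p1 ⇒ p1)) = 1/2 ⇒ 1/2 = 1/2

1/2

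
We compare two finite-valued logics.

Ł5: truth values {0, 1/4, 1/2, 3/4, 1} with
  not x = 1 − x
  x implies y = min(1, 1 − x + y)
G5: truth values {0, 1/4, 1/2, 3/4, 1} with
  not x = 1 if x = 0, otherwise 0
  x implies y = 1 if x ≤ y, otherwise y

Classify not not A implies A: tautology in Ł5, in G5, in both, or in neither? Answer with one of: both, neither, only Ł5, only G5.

only Ł5

In Ł5: every assignment gives 1 — tautology.
In G5: at A = 1/4 the value is 1/4 — not a tautology.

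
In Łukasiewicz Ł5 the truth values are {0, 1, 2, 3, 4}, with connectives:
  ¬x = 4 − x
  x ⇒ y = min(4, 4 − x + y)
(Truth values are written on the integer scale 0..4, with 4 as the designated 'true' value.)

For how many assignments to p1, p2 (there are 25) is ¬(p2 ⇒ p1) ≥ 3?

value 4: 1 assignment (counts)
value 3: 2 assignments (counts)
value 2: 3 assignments
value 1: 4 assignments
value 0: 15 assignments
So 3 of the 25 assignments meet the threshold.

3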